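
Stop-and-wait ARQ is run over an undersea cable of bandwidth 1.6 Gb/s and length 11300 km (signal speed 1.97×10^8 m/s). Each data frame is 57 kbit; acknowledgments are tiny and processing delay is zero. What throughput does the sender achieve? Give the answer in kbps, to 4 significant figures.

496.7 kbps

t_tx = L/R = 57000/1600000000 = 3.5625e-05 s.
t_prop = 11300000/197000000 = 0.0573604 s; RTT = 0.114721 s.
Cycle = t_tx + RTT = 0.114756 s.
Throughput = L / cycle = 57000 / 0.114756 = 496.7 kbps.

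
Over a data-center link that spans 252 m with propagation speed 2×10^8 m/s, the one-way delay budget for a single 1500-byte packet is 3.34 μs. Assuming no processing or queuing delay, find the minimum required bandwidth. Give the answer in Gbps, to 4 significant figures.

5.769 Gbps

L = 12000 bits.
Propagation delay = 252 / 200000000 = 1.26 μs.
Transmission budget = 3.34 − 1.26 = 2.08 μs.
R ≥ L / t_tx = 12000 bits / 2.08e-06 s = 5.769 Gbps.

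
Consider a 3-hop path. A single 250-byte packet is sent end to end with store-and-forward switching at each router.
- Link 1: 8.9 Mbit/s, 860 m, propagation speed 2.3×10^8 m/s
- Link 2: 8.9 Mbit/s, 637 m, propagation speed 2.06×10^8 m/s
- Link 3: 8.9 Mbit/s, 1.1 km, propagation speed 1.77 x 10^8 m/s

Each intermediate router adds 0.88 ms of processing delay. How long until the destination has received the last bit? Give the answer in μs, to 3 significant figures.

L = 250 × 8 = 2000 bits.
Transmission delay per hop = L/R = 2000/8900000 = 224.719 μs; 3 hops → 674.157 μs.
Propagation delays (d/s per hop): 3.73913, 3.09223, 6.21469 μs; sum = 13.0461 μs.
Processing at 2 router(s): 2 × 0.88 ms = 1760 μs.
End-to-end = 2450 μs.

2450 μs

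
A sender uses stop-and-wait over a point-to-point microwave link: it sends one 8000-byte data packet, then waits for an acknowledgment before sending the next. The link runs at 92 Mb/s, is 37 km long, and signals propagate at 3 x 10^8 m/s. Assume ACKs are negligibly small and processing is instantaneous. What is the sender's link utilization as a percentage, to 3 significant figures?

t_tx = L/R = 64000/92000000 = 0.000695652 s.
t_prop = 37000/300000000 = 0.000123333 s; RTT = 0.000246667 s.
Cycle = t_tx + RTT = 0.000942319 s.
Utilization = t_tx / cycle = 0.000695652/0.000942319 = 73.8 %.

73.8 %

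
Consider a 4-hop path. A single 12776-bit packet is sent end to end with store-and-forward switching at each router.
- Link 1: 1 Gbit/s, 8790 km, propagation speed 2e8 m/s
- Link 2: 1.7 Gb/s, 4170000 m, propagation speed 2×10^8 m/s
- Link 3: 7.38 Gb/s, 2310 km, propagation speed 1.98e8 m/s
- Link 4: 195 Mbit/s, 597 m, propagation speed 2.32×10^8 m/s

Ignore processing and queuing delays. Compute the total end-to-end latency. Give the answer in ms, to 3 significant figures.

76.6 ms

Transmission delays (L/R per hop): 0.012776, 0.00751529, 0.00173117, 0.0655179 ms; sum = 0.0875404 ms.
Propagation delays (d/s per hop): 43.95, 20.85, 11.6667, 0.00257328 ms; sum = 76.4692 ms.
End-to-end = 76.6 ms.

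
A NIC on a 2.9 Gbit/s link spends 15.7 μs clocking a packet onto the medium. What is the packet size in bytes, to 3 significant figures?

L = R × t_tx = 2900000000 b/s × 1.57e-05 s = 45530 bits.
In bytes: 45530 / 8 = 5690 bytes.

5690 bytes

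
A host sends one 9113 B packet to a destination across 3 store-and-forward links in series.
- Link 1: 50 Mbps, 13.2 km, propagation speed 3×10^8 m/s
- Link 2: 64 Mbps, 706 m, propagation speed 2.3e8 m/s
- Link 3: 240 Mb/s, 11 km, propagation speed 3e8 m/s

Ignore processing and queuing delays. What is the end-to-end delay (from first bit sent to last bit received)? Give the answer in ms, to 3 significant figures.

L = 9113 × 8 = 72904 bits.
Transmission delays (L/R per hop): 1.45808, 1.13913, 0.303767 ms; sum = 2.90097 ms.
Propagation delays (d/s per hop): 0.044, 0.00306957, 0.0366667 ms; sum = 0.0837362 ms.
End-to-end = 2.98 ms.

2.98 ms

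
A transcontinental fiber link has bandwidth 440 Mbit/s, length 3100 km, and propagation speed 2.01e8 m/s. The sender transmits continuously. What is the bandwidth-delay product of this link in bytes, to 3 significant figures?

848000 bytes

Propagation delay = 3100000 / 2.01e+08 = 0.0154229 s.
BDP = R × t_prop = 440000000 × 0.0154229 = 6786070 bits.
In bytes: 6786070/8 = 848000 bytes.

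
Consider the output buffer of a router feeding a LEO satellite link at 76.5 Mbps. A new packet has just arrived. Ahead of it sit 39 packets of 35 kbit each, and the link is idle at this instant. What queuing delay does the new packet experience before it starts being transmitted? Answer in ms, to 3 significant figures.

17.8 ms

Each queued packet: L/R = 35000/76500000 = 0.457516 ms.
39 queued → 17.8431 ms.
Queuing delay = 17.8 ms.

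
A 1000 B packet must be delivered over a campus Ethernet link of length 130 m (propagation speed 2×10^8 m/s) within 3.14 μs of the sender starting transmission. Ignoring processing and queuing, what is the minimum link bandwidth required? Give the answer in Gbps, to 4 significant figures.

L = 8000 bits.
Propagation delay = 130 / 200000000 = 0.65 μs.
Transmission budget = 3.14 − 0.65 = 2.49 μs.
R ≥ L / t_tx = 8000 bits / 2.49e-06 s = 3.213 Gbps.

3.213 Gbps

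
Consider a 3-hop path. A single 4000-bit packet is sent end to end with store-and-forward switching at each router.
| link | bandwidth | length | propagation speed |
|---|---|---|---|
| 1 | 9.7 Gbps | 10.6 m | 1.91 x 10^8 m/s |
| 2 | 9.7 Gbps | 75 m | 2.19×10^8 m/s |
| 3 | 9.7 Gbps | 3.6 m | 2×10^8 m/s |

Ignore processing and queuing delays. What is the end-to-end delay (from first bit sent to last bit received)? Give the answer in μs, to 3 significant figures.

1.65 μs

Transmission delay per hop = L/R = 4000/9700000000 = 0.412371 μs; 3 hops → 1.23711 μs.
Propagation delays (d/s per hop): 0.0554974, 0.342466, 0.018 μs; sum = 0.415963 μs.
End-to-end = 1.65 μs.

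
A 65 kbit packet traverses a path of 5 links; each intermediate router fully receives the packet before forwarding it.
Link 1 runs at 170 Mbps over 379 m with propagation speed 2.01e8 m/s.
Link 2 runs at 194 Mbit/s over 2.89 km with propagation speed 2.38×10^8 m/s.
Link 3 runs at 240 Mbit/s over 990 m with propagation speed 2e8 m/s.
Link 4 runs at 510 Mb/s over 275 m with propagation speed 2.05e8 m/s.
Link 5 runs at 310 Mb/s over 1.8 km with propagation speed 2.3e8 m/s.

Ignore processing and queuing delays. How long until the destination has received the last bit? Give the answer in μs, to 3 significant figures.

L = 65000 bits.
Transmission delays (L/R per hop): 382.353, 335.052, 270.833, 127.451, 209.677 μs; sum = 1325.37 μs.
Propagation delays (d/s per hop): 1.88557, 12.1429, 4.95, 1.34146, 7.82609 μs; sum = 28.146 μs.
End-to-end = 1350 μs.

1350 μs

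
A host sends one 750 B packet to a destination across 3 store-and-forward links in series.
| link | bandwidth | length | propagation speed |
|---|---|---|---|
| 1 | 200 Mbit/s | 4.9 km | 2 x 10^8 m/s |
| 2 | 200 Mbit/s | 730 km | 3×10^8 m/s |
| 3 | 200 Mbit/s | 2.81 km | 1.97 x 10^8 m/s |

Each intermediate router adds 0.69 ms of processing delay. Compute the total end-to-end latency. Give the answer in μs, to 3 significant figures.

L = 750 × 8 = 6000 bits.
Transmission delay per hop = L/R = 6000/200000000 = 30 μs; 3 hops → 90 μs.
Propagation delays (d/s per hop): 24.5, 2433.33, 14.264 μs; sum = 2472.1 μs.
Processing at 2 router(s): 2 × 0.69 ms = 1380 μs.
End-to-end = 3940 μs.

3940 μs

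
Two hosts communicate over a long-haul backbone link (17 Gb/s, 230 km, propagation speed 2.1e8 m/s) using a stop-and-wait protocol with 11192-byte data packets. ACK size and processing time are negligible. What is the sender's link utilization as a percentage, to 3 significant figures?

t_tx = L/R = 89536/17000000000 = 5.26682e-06 s.
t_prop = 230000/210000000 = 0.00109524 s; RTT = 0.00219048 s.
Cycle = t_tx + RTT = 0.00219574 s.
Utilization = t_tx / cycle = 5.26682e-06/0.00219574 = 0.240 %.

0.240 %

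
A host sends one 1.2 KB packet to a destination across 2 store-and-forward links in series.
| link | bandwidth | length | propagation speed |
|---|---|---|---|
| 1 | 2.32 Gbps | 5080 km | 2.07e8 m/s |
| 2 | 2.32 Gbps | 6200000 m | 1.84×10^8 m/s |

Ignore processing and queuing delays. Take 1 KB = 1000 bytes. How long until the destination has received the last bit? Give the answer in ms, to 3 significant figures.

58.2 ms

L = 9600 bits.
Transmission delay per hop = L/R = 9600/2320000000 = 0.00413793 ms; 2 hops → 0.00827586 ms.
Propagation delays (d/s per hop): 24.5411, 33.6957 ms; sum = 58.2367 ms.
End-to-end = 58.2 ms.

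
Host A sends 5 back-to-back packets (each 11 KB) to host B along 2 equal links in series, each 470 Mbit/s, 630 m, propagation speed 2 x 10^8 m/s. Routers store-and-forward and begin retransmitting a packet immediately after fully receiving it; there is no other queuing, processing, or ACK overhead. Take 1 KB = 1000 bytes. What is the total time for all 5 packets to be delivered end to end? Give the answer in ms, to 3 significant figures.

Per-hop transmission t_tx = L/R = 88000/470000000 = 0.187234 ms.
Per-hop propagation t_prop = 630/200000000 = 0.00315 ms.
Pipeline fill: first packet needs 2·t_tx to clear all hops; remaining 4 packets each add one t_tx.
Total = (2+5-1)·t_tx + 2·t_prop = 6·0.187234 + 2·0.00315 = 1.13 ms.

1.13 ms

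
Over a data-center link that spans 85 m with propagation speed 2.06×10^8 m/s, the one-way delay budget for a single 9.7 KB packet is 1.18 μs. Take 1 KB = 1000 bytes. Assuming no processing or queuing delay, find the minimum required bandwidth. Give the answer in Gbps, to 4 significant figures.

101.1 Gbps

L = 77600 bits.
Propagation delay = 85 / 206000000 = 0.412621 μs.
Transmission budget = 1.18 − 0.412621 = 0.767379 μs.
R ≥ L / t_tx = 77600 bits / 7.67379e-07 s = 101.1 Gbps.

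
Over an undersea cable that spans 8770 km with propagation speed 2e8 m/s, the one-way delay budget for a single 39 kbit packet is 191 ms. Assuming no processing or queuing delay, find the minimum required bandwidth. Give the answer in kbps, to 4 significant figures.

Propagation delay = 8770000 / 200000000 = 43.85 ms.
Transmission budget = 191 − 43.85 = 147.15 ms.
R ≥ L / t_tx = 39000 bits / 0.14715 s = 265.0 kbps.

265.0 kbps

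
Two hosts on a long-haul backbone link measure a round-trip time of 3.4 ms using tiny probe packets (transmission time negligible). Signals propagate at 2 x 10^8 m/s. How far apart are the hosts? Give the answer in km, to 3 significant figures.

340 km

One-way propagation = RTT/2 = 1.7 ms.
d = s × t = 200000000 × 0.0017 = 340 km.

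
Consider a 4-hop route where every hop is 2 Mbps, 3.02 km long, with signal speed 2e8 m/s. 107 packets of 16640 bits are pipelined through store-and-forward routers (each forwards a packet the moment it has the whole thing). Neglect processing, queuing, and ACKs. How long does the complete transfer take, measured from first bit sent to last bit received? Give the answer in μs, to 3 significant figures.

915000 μs

Per-hop transmission t_tx = L/R = 16640/2000000 = 8320 μs.
Per-hop propagation t_prop = 3020/200000000 = 15.1 μs.
Pipeline fill: first packet needs 4·t_tx to clear all hops; remaining 106 packets each add one t_tx.
Total = (4+107-1)·t_tx + 4·t_prop = 110·8320 + 4·15.1 = 915000 μs.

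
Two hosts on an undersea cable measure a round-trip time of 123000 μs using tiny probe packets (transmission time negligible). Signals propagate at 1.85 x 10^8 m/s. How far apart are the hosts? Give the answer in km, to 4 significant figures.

11380 km

One-way propagation = RTT/2 = 61500 μs.
d = s × t = 185000000 × 0.0615 = 11380 km.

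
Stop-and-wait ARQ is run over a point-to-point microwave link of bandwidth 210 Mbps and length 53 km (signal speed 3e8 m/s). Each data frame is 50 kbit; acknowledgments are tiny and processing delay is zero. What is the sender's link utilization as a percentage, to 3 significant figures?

t_tx = L/R = 50000/210000000 = 0.000238095 s.
t_prop = 53000/300000000 = 0.000176667 s; RTT = 0.000353333 s.
Cycle = t_tx + RTT = 0.000591429 s.
Utilization = t_tx / cycle = 0.000238095/0.000591429 = 40.3 %.

40.3 %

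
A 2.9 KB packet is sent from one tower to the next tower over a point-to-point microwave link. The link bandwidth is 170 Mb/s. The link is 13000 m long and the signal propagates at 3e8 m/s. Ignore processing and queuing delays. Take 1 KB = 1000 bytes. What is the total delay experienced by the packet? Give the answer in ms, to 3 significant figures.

L = 23200 bits.
Transmission delay = L/R = 23200 / 170000000 = 0.136471 ms.
Propagation delay = d/s = 13000 m / 300000000 m/s = 0.0433333 ms.
Total = 0.180 ms.

0.180 ms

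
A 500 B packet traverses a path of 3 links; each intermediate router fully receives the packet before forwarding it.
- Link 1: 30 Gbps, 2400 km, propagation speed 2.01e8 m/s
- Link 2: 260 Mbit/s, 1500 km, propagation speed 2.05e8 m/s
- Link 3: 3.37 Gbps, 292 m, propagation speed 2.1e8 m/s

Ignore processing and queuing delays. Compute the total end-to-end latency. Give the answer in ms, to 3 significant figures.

L = 500 × 8 = 4000 bits.
Transmission delays (L/R per hop): 0.000133333, 0.0153846, 0.00118694 ms; sum = 0.0167049 ms.
Propagation delays (d/s per hop): 11.9403, 7.31707, 0.00139048 ms; sum = 19.2588 ms.
End-to-end = 19.3 ms.

19.3 ms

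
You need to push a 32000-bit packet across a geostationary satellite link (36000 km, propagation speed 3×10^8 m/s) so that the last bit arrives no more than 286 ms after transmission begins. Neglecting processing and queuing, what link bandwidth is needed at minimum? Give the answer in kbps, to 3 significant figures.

Propagation delay = 36000000 / 300000000 = 120 ms.
Transmission budget = 286 − 120 = 166 ms.
R ≥ L / t_tx = 32000 bits / 0.166 s = 193 kbps.

193 kbps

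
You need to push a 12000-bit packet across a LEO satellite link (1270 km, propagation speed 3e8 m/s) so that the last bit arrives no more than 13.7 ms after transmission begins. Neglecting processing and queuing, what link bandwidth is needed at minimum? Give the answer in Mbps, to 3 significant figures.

1.27 Mbps

Propagation delay = 1270000 / 300000000 = 4.23333 ms.
Transmission budget = 13.7 − 4.23333 = 9.46667 ms.
R ≥ L / t_tx = 12000 bits / 0.00946667 s = 1.27 Mbps.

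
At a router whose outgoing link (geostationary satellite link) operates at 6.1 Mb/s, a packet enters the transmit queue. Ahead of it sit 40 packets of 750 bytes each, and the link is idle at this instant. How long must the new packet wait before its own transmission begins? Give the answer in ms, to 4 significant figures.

39.34 ms

Each queued packet: L/R = 6000/6100000 = 0.983607 ms.
40 queued → 39.3443 ms.
Queuing delay = 39.34 ms.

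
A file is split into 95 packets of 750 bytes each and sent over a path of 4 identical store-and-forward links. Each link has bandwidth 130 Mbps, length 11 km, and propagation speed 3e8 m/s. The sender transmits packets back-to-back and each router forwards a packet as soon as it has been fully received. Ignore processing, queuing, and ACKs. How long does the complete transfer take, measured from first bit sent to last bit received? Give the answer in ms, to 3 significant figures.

4.67 ms

Per-hop transmission t_tx = L/R = 6000/130000000 = 0.0461538 ms.
Per-hop propagation t_prop = 11000/300000000 = 0.0366667 ms.
Pipeline fill: first packet needs 4·t_tx to clear all hops; remaining 94 packets each add one t_tx.
Total = (4+95-1)·t_tx + 4·t_prop = 98·0.0461538 + 4·0.0366667 = 4.67 ms.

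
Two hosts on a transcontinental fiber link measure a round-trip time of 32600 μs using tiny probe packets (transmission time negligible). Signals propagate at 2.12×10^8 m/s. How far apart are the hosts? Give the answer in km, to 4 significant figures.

One-way propagation = RTT/2 = 16300 μs.
d = s × t = 212000000 × 0.0163 = 3456 km.

3456 km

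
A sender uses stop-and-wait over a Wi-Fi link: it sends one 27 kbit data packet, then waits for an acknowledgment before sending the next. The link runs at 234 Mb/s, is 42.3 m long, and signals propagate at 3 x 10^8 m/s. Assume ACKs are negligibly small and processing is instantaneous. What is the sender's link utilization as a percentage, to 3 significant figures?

99.8 %

t_tx = L/R = 27000/234000000 = 0.000115385 s.
t_prop = 42.3/300000000 = 1.41e-07 s; RTT = 2.82e-07 s.
Cycle = t_tx + RTT = 0.000115667 s.
Utilization = t_tx / cycle = 0.000115385/0.000115667 = 99.8 %.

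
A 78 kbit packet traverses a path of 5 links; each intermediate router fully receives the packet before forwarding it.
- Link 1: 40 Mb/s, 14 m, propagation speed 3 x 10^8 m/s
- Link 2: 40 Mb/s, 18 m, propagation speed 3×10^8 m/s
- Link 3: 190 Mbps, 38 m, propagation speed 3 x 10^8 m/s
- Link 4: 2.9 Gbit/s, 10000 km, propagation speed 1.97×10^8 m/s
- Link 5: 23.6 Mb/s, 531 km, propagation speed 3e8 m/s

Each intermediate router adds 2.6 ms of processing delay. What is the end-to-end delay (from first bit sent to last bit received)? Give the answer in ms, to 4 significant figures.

70.57 ms

L = 78000 bits.
Transmission delays (L/R per hop): 1.95, 1.95, 0.410526, 0.0268966, 3.30508 ms; sum = 7.64251 ms.
Propagation delays (d/s per hop): 4.66667e-05, 6e-05, 0.000126667, 50.7614, 1.77 ms; sum = 52.5317 ms.
Processing at 4 router(s): 4 × 2.6 ms = 10.4 ms.
End-to-end = 70.57 ms.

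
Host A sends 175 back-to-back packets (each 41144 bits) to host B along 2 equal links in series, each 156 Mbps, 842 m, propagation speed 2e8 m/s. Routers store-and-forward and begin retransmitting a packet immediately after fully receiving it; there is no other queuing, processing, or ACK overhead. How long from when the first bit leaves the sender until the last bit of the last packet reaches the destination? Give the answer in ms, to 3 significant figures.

46.4 ms

Per-hop transmission t_tx = L/R = 41144/156000000 = 0.263744 ms.
Per-hop propagation t_prop = 842/200000000 = 0.00421 ms.
Pipeline fill: first packet needs 2·t_tx to clear all hops; remaining 174 packets each add one t_tx.
Total = (2+175-1)·t_tx + 2·t_prop = 176·0.263744 + 2·0.00421 = 46.4 ms.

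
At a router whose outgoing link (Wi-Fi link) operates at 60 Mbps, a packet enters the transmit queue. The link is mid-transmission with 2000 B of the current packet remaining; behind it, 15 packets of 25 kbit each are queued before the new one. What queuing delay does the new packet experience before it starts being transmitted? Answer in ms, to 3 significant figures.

6.52 ms

Each queued packet: L/R = 25000/60000000 = 0.416667 ms.
15 queued → 6.25 ms.
Plus remaining 16000 bits of current packet: 0.266667 ms.
Queuing delay = 6.52 ms.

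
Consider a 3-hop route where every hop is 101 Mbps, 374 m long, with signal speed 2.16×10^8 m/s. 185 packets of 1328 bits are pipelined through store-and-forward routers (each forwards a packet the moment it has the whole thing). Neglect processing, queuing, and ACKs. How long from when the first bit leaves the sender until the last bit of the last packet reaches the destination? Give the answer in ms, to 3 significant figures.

2.46 ms

Per-hop transmission t_tx = L/R = 1328/101000000 = 0.0131485 ms.
Per-hop propagation t_prop = 374/216000000 = 0.00173148 ms.
Pipeline fill: first packet needs 3·t_tx to clear all hops; remaining 184 packets each add one t_tx.
Total = (3+185-1)·t_tx + 3·t_prop = 187·0.0131485 + 3·0.00173148 = 2.46 ms.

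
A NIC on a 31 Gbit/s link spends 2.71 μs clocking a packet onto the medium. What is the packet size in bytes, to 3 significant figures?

10500 bytes

L = R × t_tx = 31000000000 b/s × 2.71e-06 s = 84010 bits.
In bytes: 84010 / 8 = 10500 bytes.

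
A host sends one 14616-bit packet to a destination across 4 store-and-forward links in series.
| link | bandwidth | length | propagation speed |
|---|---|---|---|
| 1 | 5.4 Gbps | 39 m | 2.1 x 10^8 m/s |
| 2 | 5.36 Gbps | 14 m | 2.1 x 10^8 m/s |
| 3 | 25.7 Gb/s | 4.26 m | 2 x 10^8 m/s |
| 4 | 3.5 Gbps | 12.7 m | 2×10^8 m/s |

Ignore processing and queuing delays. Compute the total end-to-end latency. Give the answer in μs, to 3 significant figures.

10.5 μs

Transmission delays (L/R per hop): 2.70667, 2.72687, 0.568716, 4.176 μs; sum = 10.1782 μs.
Propagation delays (d/s per hop): 0.185714, 0.0666667, 0.0213, 0.0635 μs; sum = 0.337181 μs.
End-to-end = 10.5 μs.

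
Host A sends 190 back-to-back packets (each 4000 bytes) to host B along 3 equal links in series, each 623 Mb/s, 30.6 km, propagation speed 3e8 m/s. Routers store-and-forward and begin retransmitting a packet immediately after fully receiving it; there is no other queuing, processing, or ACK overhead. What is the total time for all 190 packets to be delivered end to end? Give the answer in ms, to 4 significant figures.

10.17 ms

Per-hop transmission t_tx = L/R = 32000/623000000 = 0.0513644 ms.
Per-hop propagation t_prop = 30600/300000000 = 0.102 ms.
Pipeline fill: first packet needs 3·t_tx to clear all hops; remaining 189 packets each add one t_tx.
Total = (3+190-1)·t_tx + 3·t_prop = 192·0.0513644 + 3·0.102 = 10.17 ms.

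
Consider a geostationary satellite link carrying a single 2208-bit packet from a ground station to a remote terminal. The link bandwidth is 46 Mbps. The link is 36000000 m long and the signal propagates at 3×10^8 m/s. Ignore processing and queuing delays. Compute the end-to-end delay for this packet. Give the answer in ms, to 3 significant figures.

120 ms

Transmission delay = L/R = 2208 / 46000000 = 0.048 ms.
Propagation delay = d/s = 36000000 m / 300000000 m/s = 120 ms.
Total = 120 ms.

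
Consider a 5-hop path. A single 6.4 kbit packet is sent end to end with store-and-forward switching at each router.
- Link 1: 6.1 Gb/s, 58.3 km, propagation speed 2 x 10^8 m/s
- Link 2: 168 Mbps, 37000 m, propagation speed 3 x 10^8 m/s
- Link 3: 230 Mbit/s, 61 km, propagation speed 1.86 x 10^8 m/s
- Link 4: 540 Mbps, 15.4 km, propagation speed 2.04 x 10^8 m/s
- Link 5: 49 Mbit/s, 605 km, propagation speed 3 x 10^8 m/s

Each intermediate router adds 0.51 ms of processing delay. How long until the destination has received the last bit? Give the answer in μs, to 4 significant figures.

L = 6400 bits.
Transmission delays (L/R per hop): 1.04918, 38.0952, 27.8261, 11.8519, 130.612 μs; sum = 209.435 μs.
Propagation delays (d/s per hop): 291.5, 123.333, 327.957, 75.4902, 2016.67 μs; sum = 2834.95 μs.
Processing at 4 router(s): 4 × 0.51 ms = 2040 μs.
End-to-end = 5084 μs.

5084 μs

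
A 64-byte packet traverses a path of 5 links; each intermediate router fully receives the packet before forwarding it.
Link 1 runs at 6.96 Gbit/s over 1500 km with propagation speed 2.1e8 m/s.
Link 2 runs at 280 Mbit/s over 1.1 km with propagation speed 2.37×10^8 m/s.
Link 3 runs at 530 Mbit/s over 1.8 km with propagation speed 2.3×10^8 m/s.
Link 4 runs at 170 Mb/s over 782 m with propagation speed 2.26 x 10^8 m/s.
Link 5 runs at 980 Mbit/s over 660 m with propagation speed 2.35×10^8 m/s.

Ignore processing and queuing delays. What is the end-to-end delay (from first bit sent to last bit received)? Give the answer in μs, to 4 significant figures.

L = 64 × 8 = 512 bits.
Transmission delays (L/R per hop): 0.0735632, 1.82857, 0.966038, 3.01176, 0.522449 μs; sum = 6.40239 μs.
Propagation delays (d/s per hop): 7142.86, 4.64135, 7.82609, 3.46018, 2.80851 μs; sum = 7161.59 μs.
End-to-end = 7168 μs.

7168 μs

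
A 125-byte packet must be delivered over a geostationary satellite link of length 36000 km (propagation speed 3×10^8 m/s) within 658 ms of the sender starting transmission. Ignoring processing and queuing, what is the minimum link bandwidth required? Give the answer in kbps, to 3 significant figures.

L = 1000 bits.
Propagation delay = 36000000 / 300000000 = 120 ms.
Transmission budget = 658 − 120 = 538 ms.
R ≥ L / t_tx = 1000 bits / 0.538 s = 1.86 kbps.

1.86 kbps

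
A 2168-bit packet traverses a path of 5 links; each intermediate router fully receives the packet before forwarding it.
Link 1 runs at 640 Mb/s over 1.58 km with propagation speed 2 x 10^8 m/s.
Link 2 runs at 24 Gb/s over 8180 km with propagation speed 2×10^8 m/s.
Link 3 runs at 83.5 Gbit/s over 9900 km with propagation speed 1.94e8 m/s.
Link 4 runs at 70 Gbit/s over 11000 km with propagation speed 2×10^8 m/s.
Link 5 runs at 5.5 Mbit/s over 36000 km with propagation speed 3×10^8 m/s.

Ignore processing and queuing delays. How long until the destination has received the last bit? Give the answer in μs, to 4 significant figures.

267300 μs

Transmission delays (L/R per hop): 3.3875, 0.0903333, 0.0259641, 0.0309714, 394.182 μs; sum = 397.717 μs.
Propagation delays (d/s per hop): 7.9, 40900, 51030.9, 55000, 120000 μs; sum = 266939 μs.
End-to-end = 267300 μs.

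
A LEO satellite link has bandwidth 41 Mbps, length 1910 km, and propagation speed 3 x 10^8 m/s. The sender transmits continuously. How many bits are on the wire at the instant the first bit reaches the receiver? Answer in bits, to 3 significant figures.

Propagation delay = 1910000 / 300000000 = 0.00636667 s.
BDP = R × t_prop = 41000000 × 0.00636667 = 261033 bits.

261000 bits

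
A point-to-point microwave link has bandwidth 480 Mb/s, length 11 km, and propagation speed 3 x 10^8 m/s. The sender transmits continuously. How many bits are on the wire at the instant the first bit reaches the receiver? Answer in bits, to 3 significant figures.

Propagation delay = 11000 / 300000000 = 3.66667e-05 s.
BDP = R × t_prop = 480000000 × 3.66667e-05 = 17600 bits.

17600 bits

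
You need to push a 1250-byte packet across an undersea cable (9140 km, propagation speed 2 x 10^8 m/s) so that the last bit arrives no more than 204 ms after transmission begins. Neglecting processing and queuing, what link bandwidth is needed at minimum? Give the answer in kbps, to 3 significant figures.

L = 10000 bits.
Propagation delay = 9140000 / 200000000 = 45.7 ms.
Transmission budget = 204 − 45.7 = 158.3 ms.
R ≥ L / t_tx = 10000 bits / 0.1583 s = 63.2 kbps.

63.2 kbps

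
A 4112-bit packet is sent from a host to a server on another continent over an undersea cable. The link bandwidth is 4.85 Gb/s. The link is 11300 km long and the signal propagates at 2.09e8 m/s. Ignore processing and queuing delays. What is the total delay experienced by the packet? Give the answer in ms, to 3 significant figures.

54.1 ms

Transmission delay = L/R = 4112 / 4850000000 = 0.000847835 ms.
Propagation delay = d/s = 11300000 m / 209000000 m/s = 54.067 ms.
Total = 54.1 ms.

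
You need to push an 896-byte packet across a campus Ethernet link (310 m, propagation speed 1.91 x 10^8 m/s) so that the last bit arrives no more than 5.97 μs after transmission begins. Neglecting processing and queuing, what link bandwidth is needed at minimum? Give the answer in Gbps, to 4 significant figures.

L = 7168 bits.
Propagation delay = 310 / 191000000 = 1.62304 μs.
Transmission budget = 5.97 − 1.62304 = 4.34696 μs.
R ≥ L / t_tx = 7168 bits / 4.34696e-06 s = 1.649 Gbps.

1.649 Gbps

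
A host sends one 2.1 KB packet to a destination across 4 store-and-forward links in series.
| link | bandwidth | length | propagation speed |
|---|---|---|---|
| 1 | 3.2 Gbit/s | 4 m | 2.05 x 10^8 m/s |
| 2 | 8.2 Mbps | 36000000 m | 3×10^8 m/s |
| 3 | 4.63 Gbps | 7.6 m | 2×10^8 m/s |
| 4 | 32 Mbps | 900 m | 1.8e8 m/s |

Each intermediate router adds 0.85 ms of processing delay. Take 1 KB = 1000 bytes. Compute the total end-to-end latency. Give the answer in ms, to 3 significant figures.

L = 16800 bits.
Transmission delays (L/R per hop): 0.00525, 2.04878, 0.00362851, 0.525 ms; sum = 2.58266 ms.
Propagation delays (d/s per hop): 1.95122e-05, 120, 3.8e-05, 0.005 ms; sum = 120.005 ms.
Processing at 3 router(s): 3 × 0.85 ms = 2.55 ms.
End-to-end = 125 ms.

125 ms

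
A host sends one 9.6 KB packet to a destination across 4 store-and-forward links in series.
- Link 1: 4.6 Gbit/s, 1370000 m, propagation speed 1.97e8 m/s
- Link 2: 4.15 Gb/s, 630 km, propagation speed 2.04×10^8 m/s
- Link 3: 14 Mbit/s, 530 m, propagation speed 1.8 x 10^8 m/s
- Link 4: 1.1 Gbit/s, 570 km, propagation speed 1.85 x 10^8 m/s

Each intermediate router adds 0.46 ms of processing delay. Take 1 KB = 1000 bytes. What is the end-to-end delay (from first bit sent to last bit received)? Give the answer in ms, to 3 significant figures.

L = 76800 bits.
Transmission delays (L/R per hop): 0.0166957, 0.018506, 5.48571, 0.0698182 ms; sum = 5.59073 ms.
Propagation delays (d/s per hop): 6.95431, 3.08824, 0.00294444, 3.08108 ms; sum = 13.1266 ms.
Processing at 3 router(s): 3 × 0.46 ms = 1.38 ms.
End-to-end = 20.1 ms.

20.1 ms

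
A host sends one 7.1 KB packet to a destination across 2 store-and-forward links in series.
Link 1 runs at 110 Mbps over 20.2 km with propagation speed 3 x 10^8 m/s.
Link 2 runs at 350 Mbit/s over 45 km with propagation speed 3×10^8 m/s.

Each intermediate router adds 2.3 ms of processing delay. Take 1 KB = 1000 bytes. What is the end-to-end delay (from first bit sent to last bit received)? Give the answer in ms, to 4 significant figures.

3.196 ms

L = 56800 bits.
Transmission delays (L/R per hop): 0.516364, 0.162286 ms; sum = 0.678649 ms.
Propagation delays (d/s per hop): 0.0673333, 0.15 ms; sum = 0.217333 ms.
Processing at 1 router(s): 1 × 2.3 ms = 2.3 ms.
End-to-end = 3.196 ms.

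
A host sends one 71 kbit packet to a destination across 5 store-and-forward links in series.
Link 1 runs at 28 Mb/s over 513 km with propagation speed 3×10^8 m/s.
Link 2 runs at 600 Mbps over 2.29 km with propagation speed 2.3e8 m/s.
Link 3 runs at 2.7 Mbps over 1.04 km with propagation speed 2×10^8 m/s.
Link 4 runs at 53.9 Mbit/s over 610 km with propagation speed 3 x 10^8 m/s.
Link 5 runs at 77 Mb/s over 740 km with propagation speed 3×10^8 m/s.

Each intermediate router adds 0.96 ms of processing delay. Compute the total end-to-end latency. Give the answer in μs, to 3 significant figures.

41300 μs

L = 71000 bits.
Transmission delays (L/R per hop): 2535.71, 118.333, 26296.3, 1317.25, 922.078 μs; sum = 31189.7 μs.
Propagation delays (d/s per hop): 1710, 9.95652, 5.2, 2033.33, 2466.67 μs; sum = 6225.16 μs.
Processing at 4 router(s): 4 × 0.96 ms = 3840 μs.
End-to-end = 41300 μs.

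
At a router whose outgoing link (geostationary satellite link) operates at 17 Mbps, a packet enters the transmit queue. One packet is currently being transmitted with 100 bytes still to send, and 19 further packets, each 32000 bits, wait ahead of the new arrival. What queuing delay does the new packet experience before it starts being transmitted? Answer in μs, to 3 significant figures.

Each queued packet: L/R = 32000/17000000 = 1882.35 μs.
19 queued → 35764.7 μs.
Plus remaining 800 bits of current packet: 47.0588 μs.
Queuing delay = 35800 μs.

35800 μs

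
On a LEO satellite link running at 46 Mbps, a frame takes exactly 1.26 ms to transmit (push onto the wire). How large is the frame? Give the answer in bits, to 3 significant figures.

L = R × t_tx = 46000000 b/s × 0.00126 s = 57960 bits.

58000 bits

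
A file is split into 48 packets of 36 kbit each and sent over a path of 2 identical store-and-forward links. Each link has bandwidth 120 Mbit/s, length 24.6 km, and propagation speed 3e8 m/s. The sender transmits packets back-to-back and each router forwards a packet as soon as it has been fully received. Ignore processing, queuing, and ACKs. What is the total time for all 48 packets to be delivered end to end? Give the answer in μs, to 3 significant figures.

Per-hop transmission t_tx = L/R = 36000/120000000 = 300 μs.
Per-hop propagation t_prop = 24600/300000000 = 82 μs.
Pipeline fill: first packet needs 2·t_tx to clear all hops; remaining 47 packets each add one t_tx.
Total = (2+48-1)·t_tx + 2·t_prop = 49·300 + 2·82 = 14900 μs.

14900 μs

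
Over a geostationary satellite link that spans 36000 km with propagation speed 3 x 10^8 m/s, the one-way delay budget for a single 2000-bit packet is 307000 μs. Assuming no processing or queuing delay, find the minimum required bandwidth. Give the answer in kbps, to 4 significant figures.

Propagation delay = 36000000 / 300000000 = 120000 μs.
Transmission budget = 307000 − 120000 = 187000 μs.
R ≥ L / t_tx = 2000 bits / 0.187 s = 10.70 kbps.

10.70 kbps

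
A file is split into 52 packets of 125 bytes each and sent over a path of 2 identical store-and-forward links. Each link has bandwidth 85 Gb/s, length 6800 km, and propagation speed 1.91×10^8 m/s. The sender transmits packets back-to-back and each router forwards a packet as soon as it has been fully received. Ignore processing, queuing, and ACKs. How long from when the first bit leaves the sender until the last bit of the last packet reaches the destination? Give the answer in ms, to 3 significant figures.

Per-hop transmission t_tx = L/R = 1000/85000000000 = 1.17647e-05 ms.
Per-hop propagation t_prop = 6800000/191000000 = 35.6021 ms.
Pipeline fill: first packet needs 2·t_tx to clear all hops; remaining 51 packets each add one t_tx.
Total = (2+52-1)·t_tx + 2·t_prop = 53·1.17647e-05 + 2·35.6021 = 71.2 ms.

71.2 ms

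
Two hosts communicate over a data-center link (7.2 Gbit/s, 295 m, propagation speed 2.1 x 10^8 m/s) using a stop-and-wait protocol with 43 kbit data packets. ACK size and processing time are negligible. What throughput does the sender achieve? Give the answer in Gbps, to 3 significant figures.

4.90 Gbps

t_tx = L/R = 43000/7200000000 = 5.97222e-06 s.
t_prop = 295/210000000 = 1.40476e-06 s; RTT = 2.80952e-06 s.
Cycle = t_tx + RTT = 8.78175e-06 s.
Throughput = L / cycle = 43000 / 8.78175e-06 = 4.90 Gbps.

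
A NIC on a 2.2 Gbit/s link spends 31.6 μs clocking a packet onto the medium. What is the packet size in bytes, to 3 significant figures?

8690 bytes

L = R × t_tx = 2200000000 b/s × 3.16e-05 s = 69520 bits.
In bytes: 69520 / 8 = 8690 bytes.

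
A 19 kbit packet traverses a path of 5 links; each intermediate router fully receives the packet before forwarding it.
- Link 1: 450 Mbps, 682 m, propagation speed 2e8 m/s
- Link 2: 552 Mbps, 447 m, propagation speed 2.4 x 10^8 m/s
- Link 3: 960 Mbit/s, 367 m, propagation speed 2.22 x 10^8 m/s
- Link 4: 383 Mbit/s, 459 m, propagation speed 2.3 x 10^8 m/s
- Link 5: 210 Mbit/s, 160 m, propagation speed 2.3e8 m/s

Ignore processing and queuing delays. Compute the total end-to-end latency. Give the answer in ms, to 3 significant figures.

0.246 ms

L = 19000 bits.
Transmission delays (L/R per hop): 0.0422222, 0.0344203, 0.0197917, 0.0496084, 0.0904762 ms; sum = 0.236519 ms.
Propagation delays (d/s per hop): 0.00341, 0.0018625, 0.00165315, 0.00199565, 0.000695652 ms; sum = 0.00961696 ms.
End-to-end = 0.246 ms.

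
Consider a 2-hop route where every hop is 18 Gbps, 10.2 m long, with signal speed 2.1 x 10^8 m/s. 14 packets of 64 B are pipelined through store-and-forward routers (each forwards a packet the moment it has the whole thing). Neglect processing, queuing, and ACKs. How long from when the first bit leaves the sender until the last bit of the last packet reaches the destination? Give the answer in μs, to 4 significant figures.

Per-hop transmission t_tx = L/R = 512/18000000000 = 0.0284444 μs.
Per-hop propagation t_prop = 10.2/210000000 = 0.0485714 μs.
Pipeline fill: first packet needs 2·t_tx to clear all hops; remaining 13 packets each add one t_tx.
Total = (2+14-1)·t_tx + 2·t_prop = 15·0.0284444 + 2·0.0485714 = 0.5238 μs.

0.5238 μs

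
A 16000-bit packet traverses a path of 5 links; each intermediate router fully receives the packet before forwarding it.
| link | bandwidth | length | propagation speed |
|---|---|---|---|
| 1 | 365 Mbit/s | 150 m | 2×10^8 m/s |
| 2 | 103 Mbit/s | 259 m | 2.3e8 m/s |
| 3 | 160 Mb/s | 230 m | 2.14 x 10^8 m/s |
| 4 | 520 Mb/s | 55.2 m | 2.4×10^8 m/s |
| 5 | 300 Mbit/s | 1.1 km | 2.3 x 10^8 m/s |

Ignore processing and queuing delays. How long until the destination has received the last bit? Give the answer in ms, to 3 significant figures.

0.391 ms

Transmission delays (L/R per hop): 0.0438356, 0.15534, 0.1, 0.0307692, 0.0533333 ms; sum = 0.383278 ms.
Propagation delays (d/s per hop): 0.00075, 0.00112609, 0.00107477, 0.00023, 0.00478261 ms; sum = 0.00796346 ms.
End-to-end = 0.391 ms.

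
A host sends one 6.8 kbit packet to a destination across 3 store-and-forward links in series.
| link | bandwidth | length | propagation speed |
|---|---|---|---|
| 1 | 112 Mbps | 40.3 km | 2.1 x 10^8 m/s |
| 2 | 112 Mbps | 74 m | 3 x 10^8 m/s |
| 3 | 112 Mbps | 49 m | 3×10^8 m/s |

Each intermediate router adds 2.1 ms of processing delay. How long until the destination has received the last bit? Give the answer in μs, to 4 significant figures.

4574 μs

L = 6800 bits.
Transmission delay per hop = L/R = 6800/112000000 = 60.7143 μs; 3 hops → 182.143 μs.
Propagation delays (d/s per hop): 191.905, 0.246667, 0.163333 μs; sum = 192.315 μs.
Processing at 2 router(s): 2 × 2.1 ms = 4200 μs.
End-to-end = 4574 μs.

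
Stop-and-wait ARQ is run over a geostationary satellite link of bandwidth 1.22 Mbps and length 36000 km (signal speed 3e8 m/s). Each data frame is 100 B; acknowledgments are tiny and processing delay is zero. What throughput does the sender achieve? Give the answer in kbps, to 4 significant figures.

3.324 kbps

t_tx = L/R = 800/1220000 = 0.000655738 s.
t_prop = 36000000/300000000 = 0.12 s; RTT = 0.24 s.
Cycle = t_tx + RTT = 0.240656 s.
Throughput = L / cycle = 800 / 0.240656 = 3.324 kbps.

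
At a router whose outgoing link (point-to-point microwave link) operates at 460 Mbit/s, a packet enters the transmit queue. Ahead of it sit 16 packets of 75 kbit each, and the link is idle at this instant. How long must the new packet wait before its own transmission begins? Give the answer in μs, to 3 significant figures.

2610 μs

Each queued packet: L/R = 75000/460000000 = 163.043 μs.
16 queued → 2608.7 μs.
Queuing delay = 2610 μs.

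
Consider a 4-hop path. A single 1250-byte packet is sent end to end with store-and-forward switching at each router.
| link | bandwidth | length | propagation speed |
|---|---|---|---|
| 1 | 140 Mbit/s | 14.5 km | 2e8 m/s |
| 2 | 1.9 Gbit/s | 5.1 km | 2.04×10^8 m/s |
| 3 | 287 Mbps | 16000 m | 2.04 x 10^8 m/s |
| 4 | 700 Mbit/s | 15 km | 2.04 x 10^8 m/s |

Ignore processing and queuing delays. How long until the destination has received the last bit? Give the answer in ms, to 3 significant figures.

L = 1250 × 8 = 10000 bits.
Transmission delays (L/R per hop): 0.0714286, 0.00526316, 0.0348432, 0.0142857 ms; sum = 0.125821 ms.
Propagation delays (d/s per hop): 0.0725, 0.025, 0.0784314, 0.0735294 ms; sum = 0.249461 ms.
End-to-end = 0.375 ms.

0.375 ms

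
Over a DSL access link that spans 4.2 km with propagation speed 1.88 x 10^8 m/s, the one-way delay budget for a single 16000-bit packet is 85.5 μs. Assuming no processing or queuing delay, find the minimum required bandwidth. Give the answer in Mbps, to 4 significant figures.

Propagation delay = 4200 / 188000000 = 22.3404 μs.
Transmission budget = 85.5 − 22.3404 = 63.1596 μs.
R ≥ L / t_tx = 16000 bits / 6.31596e-05 s = 253.3 Mbps.

253.3 Mbps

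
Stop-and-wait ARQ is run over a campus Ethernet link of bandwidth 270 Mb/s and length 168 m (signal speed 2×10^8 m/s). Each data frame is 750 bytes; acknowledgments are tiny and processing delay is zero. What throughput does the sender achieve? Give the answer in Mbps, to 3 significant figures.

t_tx = L/R = 6000/270000000 = 2.22222e-05 s.
t_prop = 168/200000000 = 8.4e-07 s; RTT = 1.68e-06 s.
Cycle = t_tx + RTT = 2.39022e-05 s.
Throughput = L / cycle = 6000 / 2.39022e-05 = 251 Mbps.

251 Mbps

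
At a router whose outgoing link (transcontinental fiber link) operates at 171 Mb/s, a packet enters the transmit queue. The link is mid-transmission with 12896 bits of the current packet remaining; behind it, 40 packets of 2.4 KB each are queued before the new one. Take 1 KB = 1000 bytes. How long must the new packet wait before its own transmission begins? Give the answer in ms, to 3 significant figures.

Each queued packet: L/R = 19200/171000000 = 0.112281 ms.
40 queued → 4.49123 ms.
Plus remaining 12896 bits of current packet: 0.0754152 ms.
Queuing delay = 4.57 ms.

4.57 ms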